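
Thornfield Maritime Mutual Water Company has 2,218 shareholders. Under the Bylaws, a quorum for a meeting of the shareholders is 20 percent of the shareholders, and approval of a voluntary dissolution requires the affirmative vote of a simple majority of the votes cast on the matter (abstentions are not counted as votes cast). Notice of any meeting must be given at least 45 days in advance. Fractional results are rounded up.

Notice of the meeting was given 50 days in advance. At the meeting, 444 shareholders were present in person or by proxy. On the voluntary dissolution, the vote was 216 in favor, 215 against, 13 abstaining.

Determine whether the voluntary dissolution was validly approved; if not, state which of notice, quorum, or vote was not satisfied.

Valid — all requirements satisfied.

Notice: 50 days given; 45 required. Satisfied.
Quorum: 20% of 2,218 = 443.60, rounded up to 444; 444 present. Satisfied.
Vote: requires a majority of the votes cast (444 − 13 abstaining = 431); a majority of 431 is 216, so 216 needed; 216 in favor. Satisfied.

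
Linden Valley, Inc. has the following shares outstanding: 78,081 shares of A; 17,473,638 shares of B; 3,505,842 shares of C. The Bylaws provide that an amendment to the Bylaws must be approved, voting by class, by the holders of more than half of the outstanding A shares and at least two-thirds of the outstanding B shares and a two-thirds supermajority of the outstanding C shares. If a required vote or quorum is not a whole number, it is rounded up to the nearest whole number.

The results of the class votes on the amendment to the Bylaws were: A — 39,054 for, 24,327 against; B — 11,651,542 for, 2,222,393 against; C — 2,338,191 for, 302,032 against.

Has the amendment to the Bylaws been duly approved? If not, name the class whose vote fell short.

A: a majority of 78081 is 39041; 39,041 required, 39,054 in favor — approved.
B: 2/3 of 17473638 = 11649092; 11,649,092 required, 11,651,542 in favor — approved.
C: 2/3 of 3505842 = 2337228; 2,337,228 required, 2,338,191 in favor — approved.

Approved — every class gave the required vote.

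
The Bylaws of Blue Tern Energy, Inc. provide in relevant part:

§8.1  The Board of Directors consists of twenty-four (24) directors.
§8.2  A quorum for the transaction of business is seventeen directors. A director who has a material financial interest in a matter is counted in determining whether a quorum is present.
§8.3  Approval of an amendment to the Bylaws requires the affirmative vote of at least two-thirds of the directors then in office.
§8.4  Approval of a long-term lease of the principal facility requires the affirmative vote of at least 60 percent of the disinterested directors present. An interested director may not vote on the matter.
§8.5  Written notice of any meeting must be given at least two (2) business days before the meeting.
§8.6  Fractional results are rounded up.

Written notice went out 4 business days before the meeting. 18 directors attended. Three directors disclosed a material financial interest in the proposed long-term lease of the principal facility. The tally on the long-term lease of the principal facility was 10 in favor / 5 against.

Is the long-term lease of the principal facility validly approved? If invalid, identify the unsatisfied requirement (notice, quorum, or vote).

Valid — all requirements satisfied.

Notice: 4 business days given; 2 required (4 ≥ 2). Satisfied.
Quorum: 18 present (interested directors count toward quorum); quorum is 17. Satisfied.
Vote: the long-term lease of the principal facility requires three-fifths of the disinterested directors present (18 − 3 = 15). 3/5 of 15 = 9, so 9 affirmative votes are needed; 10 voted in favor. Satisfied.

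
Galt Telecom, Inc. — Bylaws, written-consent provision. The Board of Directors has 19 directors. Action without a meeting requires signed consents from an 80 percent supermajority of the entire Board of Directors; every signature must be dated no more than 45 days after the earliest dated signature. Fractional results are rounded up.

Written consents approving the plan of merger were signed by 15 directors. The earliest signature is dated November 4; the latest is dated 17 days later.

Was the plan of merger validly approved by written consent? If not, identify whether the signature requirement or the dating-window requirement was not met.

Not effective — insufficient signatures.

Signatures required: an 80 percent supermajority of 19 — 4/5 of 19 = 15.20, rounded up to 16, so 16 needed; 15 signed. Insufficient.
Dating window: the latest signature is 17 days after the earliest; the limit is 45 days. Within the window.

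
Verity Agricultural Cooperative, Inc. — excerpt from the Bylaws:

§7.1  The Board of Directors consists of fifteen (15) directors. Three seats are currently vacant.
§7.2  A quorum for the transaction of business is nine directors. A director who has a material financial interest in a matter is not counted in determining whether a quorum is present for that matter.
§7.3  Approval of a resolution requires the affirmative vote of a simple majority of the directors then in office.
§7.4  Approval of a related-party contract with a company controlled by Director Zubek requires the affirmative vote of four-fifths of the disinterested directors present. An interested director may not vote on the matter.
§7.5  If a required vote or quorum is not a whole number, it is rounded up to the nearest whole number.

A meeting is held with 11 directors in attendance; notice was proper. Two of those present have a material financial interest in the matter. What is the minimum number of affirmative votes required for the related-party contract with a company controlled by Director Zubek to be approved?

The related-party contract with a company controlled by Director Zubek requires four-fifths of the disinterested directors present (11 − 2 = 9).
4/5 of 9 = 7.20, rounded up to 8.

8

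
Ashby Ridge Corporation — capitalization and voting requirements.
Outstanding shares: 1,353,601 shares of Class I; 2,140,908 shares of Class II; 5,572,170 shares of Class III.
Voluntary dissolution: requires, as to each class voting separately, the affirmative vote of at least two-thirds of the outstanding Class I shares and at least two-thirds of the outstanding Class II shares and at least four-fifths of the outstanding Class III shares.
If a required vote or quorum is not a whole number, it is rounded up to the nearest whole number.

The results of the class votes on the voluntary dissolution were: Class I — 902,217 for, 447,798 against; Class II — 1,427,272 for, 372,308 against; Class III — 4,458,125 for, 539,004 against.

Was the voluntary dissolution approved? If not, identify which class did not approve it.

Class I: 2/3 of 1353601 = 902400.67, rounded up to 902401; 902,401 required, 902,217 in favor — not approved.
Class II: 2/3 of 2140908 = 1427272; 1,427,272 required, 1,427,272 in favor — approved.
Class III: 4/5 of 5572170 = 4457736; 4,457,736 required, 4,458,125 in favor — approved.

Not approved — the Class I shares did not give the required vote.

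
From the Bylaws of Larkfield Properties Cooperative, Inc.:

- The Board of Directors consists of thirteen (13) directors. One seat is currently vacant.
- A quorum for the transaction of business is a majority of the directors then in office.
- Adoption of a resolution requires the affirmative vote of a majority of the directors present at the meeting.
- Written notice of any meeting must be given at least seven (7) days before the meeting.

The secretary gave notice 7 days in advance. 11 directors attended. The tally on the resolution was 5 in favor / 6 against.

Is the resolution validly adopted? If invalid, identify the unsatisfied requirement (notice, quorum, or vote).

Notice: 7 days given; 7 required (7 ≥ 7). Satisfied.
Quorum: 11 present; quorum is 7. Satisfied.
Vote: the resolution requires a majority of the directors present (11). A majority of 11 is 6, so 6 affirmative votes are needed; 5 voted in favor. Not satisfied.

Invalid — vote requirement not satisfied.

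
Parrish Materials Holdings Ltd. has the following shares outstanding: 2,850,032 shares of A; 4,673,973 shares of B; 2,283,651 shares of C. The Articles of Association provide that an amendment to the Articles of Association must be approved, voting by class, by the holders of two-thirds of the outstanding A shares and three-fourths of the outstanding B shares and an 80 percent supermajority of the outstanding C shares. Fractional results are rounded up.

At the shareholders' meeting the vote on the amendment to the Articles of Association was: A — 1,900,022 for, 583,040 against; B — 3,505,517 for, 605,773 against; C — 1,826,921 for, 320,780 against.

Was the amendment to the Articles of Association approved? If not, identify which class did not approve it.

Approved — every class gave the required vote.

A: 2/3 of 2850032 = 1900021.33, rounded up to 1900022; 1,900,022 required, 1,900,022 in favor — approved.
B: 3/4 of 4673973 = 3505479.75, rounded up to 3505480; 3,505,480 required, 3,505,517 in favor — approved.
C: 4/5 of 2283651 = 1826920.80, rounded up to 1826921; 1,826,921 required, 1,826,921 in favor — approved.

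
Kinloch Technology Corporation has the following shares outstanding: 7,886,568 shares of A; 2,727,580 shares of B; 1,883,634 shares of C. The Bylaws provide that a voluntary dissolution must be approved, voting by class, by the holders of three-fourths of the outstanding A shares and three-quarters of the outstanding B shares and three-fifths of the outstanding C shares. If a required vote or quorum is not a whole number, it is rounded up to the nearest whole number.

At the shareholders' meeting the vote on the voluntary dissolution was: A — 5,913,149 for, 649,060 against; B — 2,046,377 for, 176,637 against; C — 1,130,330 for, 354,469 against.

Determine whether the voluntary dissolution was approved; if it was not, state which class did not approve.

Not approved — the A shares did not give the required vote.

A: 3/4 of 7886568 = 5914926; 5,914,926 required, 5,913,149 in favor — not approved.
B: 3/4 of 2727580 = 2045685; 2,045,685 required, 2,046,377 in favor — approved.
C: 3/5 of 1883634 = 1130180.40, rounded up to 1130181; 1,130,181 required, 1,130,330 in favor — approved.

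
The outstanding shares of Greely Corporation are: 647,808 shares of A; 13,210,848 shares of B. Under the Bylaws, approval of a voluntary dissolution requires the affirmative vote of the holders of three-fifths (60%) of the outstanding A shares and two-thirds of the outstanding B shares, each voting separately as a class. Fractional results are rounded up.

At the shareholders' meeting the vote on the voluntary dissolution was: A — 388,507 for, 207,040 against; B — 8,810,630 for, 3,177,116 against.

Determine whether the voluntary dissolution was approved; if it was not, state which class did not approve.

A: 3/5 of 647808 = 388684.80, rounded up to 388685; 388,685 required, 388,507 in favor — not approved.
B: 2/3 of 13210848 = 8807232; 8,807,232 required, 8,810,630 in favor — approved.

Not approved — the A shares did not give the required vote.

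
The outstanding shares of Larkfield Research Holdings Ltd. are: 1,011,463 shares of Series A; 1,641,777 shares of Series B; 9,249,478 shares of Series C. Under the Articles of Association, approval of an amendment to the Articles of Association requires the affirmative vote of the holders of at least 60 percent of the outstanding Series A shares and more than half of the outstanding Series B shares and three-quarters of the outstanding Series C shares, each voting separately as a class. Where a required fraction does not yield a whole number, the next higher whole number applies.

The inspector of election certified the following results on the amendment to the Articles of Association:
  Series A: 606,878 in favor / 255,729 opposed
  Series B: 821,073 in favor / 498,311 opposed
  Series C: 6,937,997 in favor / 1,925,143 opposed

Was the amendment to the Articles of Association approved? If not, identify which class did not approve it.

Series A: 3/5 of 1011463 = 606877.80, rounded up to 606878; 606,878 required, 606,878 in favor — approved.
Series B: a majority of 1641777 is 820889; 820,889 required, 821,073 in favor — approved.
Series C: 3/4 of 9249478 = 6937108.50, rounded up to 6937109; 6,937,109 required, 6,937,997 in favor — approved.

Approved — every class gave the required vote.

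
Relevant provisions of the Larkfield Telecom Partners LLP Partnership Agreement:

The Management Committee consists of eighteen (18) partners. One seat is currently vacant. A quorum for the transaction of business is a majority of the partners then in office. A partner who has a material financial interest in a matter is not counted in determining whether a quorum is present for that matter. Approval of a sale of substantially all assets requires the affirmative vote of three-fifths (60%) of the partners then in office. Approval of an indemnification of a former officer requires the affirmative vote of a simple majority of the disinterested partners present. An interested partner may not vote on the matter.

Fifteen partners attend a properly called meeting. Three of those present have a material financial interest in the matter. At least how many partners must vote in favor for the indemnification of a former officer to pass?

The indemnification of a former officer requires a majority of the disinterested partners present (15 − 3 = 12).
A majority of 12 is 7.

7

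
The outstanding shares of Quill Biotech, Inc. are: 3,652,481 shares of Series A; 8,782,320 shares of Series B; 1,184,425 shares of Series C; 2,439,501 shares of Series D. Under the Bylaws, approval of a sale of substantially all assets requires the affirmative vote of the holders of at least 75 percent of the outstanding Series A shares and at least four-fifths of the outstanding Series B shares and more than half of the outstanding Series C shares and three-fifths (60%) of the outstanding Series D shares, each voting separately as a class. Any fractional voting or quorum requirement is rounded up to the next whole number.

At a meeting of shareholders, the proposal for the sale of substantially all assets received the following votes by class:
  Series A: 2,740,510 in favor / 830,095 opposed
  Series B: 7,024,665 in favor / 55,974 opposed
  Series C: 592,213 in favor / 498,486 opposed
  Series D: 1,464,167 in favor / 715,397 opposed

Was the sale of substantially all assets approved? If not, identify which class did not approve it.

Not approved — the Series B shares did not give the required vote.

Series A: 3/4 of 3652481 = 2739360.75, rounded up to 2739361; 2,739,361 required, 2,740,510 in favor — approved.
Series B: 4/5 of 8782320 = 7025856; 7,025,856 required, 7,024,665 in favor — not approved.
Series C: a majority of 1184425 is 592213; 592,213 required, 592,213 in favor — approved.
Series D: 3/5 of 2439501 = 1463700.60, rounded up to 1463701; 1,463,701 required, 1,464,167 in favor — approved.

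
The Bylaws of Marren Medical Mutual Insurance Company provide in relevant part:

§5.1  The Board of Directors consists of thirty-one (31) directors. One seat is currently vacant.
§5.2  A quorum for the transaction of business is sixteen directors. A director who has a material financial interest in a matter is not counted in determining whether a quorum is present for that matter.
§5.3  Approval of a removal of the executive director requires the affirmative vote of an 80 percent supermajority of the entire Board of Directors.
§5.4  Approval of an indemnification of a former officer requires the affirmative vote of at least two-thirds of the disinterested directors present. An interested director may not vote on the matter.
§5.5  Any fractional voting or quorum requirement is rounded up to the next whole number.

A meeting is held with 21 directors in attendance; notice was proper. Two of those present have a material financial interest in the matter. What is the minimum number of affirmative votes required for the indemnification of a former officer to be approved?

13

The indemnification of a former officer requires two-thirds of the disinterested directors present (21 − 2 = 19).
2/3 of 19 = 12.67, rounded up to 13.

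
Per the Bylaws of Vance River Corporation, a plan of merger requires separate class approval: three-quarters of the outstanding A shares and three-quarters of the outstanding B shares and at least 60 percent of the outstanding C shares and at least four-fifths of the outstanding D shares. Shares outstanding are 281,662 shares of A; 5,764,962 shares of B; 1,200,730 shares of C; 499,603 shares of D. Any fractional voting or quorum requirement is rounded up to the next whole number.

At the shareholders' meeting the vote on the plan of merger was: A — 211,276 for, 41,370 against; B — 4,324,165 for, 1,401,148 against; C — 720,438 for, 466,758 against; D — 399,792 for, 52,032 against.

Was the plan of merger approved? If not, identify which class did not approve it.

A: 3/4 of 281662 = 211246.50, rounded up to 211247; 211,247 required, 211,276 in favor — approved.
B: 3/4 of 5764962 = 4323721.50, rounded up to 4323722; 4,323,722 required, 4,324,165 in favor — approved.
C: 3/5 of 1200730 = 720438; 720,438 required, 720,438 in favor — approved.
D: 4/5 of 499603 = 399682.40, rounded up to 399683; 399,683 required, 399,792 in favor — approved.

Approved — every class gave the required vote.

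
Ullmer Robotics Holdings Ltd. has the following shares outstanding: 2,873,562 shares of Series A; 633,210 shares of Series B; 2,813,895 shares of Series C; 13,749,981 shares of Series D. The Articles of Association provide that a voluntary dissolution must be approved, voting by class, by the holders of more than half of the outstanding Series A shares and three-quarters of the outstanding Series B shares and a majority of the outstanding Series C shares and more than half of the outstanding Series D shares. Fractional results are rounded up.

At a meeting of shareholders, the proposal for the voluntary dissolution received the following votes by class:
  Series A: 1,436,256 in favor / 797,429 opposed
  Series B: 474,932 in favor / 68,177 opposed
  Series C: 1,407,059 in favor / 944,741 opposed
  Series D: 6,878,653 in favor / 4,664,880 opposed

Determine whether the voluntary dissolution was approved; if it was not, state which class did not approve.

Series A: a majority of 2873562 is 1436782; 1,436,782 required, 1,436,256 in favor — not approved.
Series B: 3/4 of 633210 = 474907.50, rounded up to 474908; 474,908 required, 474,932 in favor — approved.
Series C: a majority of 2813895 is 1406948; 1,406,948 required, 1,407,059 in favor — approved.
Series D: a majority of 13749981 is 6874991; 6,874,991 required, 6,878,653 in favor — approved.

Not approved — the Series A shares did not give the required vote.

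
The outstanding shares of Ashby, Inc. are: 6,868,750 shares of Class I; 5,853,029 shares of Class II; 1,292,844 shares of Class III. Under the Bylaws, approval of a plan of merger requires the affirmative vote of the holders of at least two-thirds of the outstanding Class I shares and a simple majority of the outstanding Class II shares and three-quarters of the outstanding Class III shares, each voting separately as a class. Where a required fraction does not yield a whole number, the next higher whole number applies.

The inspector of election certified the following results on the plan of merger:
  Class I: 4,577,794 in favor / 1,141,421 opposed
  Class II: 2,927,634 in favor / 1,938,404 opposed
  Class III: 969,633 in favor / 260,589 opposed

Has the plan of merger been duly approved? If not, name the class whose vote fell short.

Class I: 2/3 of 6868750 = 4579166.67, rounded up to 4579167; 4,579,167 required, 4,577,794 in favor — not approved.
Class II: a majority of 5853029 is 2926515; 2,926,515 required, 2,927,634 in favor — approved.
Class III: 3/4 of 1292844 = 969633; 969,633 required, 969,633 in favor — approved.

Not approved — the Class I shares did not give the required vote.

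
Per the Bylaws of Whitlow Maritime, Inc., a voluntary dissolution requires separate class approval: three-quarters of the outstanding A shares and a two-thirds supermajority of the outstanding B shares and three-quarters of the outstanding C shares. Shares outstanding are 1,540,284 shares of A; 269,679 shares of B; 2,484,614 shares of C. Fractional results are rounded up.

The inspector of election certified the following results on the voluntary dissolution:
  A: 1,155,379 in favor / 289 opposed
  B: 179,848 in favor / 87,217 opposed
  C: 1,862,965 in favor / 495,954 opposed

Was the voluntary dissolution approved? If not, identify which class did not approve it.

A: 3/4 of 1540284 = 1155213; 1,155,213 required, 1,155,379 in favor — approved.
B: 2/3 of 269679 = 179786; 179,786 required, 179,848 in favor — approved.
C: 3/4 of 2484614 = 1863460.50, rounded up to 1863461; 1,863,461 required, 1,862,965 in favor — not approved.

Not approved — the C shares did not give the required vote.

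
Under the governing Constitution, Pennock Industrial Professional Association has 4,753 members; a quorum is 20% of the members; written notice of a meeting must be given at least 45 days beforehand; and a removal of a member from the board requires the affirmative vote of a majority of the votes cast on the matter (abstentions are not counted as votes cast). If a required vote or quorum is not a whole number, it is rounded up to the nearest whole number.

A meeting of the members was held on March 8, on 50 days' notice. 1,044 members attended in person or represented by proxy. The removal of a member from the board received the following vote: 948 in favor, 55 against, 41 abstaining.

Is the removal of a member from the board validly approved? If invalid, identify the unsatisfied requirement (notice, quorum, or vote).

Valid — all requirements satisfied.

Notice: 50 days given; 45 required. Satisfied.
Quorum: 20% of 4,753 = 950.60, rounded up to 951; 1,044 present. Satisfied.
Vote: requires a majority of the votes cast (1,044 − 41 abstaining = 1,003); a majority of 1003 is 502, so 502 needed; 948 in favor. Satisfied.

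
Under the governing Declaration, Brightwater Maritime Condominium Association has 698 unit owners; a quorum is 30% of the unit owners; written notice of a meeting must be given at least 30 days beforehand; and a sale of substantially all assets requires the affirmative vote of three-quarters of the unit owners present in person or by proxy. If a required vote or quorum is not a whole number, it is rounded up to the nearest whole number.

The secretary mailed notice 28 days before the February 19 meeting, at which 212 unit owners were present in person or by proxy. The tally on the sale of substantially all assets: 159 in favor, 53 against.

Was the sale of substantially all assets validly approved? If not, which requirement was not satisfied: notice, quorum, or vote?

Notice: 28 days given; 30 required. Not satisfied.
Quorum: 30% of 698 = 209.40, rounded up to 210; 212 present. Satisfied.
Vote: requires three-fourths of those present (212); 3/4 of 212 = 159, so 159 needed; 159 in favor. Satisfied.

Invalid — notice requirement not satisfied.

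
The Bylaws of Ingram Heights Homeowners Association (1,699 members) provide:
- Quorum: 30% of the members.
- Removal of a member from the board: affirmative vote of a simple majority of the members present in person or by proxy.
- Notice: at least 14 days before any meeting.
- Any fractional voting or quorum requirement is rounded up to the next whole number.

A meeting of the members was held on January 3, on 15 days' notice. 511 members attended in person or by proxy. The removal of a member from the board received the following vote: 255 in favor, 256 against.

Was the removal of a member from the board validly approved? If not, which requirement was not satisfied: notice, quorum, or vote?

Notice: 15 days given; 14 required. Satisfied.
Quorum: 30% of 1,699 = 509.70, rounded up to 510; 511 present. Satisfied.
Vote: requires a majority of those present (511); a majority of 511 is 256, so 256 needed; 255 in favor. Not satisfied.

Invalid — vote requirement not satisfied.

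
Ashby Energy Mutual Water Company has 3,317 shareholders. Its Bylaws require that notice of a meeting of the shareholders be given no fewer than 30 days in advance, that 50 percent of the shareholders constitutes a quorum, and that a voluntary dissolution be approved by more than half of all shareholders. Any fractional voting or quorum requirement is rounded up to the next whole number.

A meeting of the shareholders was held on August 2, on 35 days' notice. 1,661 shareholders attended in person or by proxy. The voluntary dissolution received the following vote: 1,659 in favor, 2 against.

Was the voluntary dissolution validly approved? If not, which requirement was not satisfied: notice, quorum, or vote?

Valid — all requirements satisfied.

Notice: 35 days given; 30 required. Satisfied.
Quorum: 50% of 3,317 = 1,658.50, rounded up to 1,659; 1,661 present. Satisfied.
Vote: requires a majority of all shareholders (3,317); a majority of 3317 is 1659, so 1,659 needed; 1,659 in favor. Satisfied.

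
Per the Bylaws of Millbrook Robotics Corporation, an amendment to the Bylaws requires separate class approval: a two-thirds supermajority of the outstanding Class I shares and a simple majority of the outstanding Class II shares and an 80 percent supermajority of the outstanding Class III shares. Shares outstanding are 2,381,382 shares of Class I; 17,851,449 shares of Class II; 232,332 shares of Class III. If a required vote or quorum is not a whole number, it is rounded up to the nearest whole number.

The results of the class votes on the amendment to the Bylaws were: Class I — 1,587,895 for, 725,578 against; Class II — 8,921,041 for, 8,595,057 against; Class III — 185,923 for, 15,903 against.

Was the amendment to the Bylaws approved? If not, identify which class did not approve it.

Class I: 2/3 of 2381382 = 1587588; 1,587,588 required, 1,587,895 in favor — approved.
Class II: a majority of 17851449 is 8925725; 8,925,725 required, 8,921,041 in favor — not approved.
Class III: 4/5 of 232332 = 185865.60, rounded up to 185866; 185,866 required, 185,923 in favor — approved.

Not approved — the Class II shares did not give the required vote.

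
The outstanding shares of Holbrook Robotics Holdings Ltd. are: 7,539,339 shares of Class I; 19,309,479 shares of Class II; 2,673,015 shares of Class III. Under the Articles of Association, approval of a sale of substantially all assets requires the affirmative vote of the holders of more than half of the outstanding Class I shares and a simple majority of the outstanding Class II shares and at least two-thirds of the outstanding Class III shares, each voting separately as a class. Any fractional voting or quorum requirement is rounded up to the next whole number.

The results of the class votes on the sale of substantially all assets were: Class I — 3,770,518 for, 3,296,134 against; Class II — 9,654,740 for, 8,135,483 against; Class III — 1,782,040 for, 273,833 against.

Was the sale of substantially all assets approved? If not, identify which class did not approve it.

Class I: a majority of 7539339 is 3769670; 3,769,670 required, 3,770,518 in favor — approved.
Class II: a majority of 19309479 is 9654740; 9,654,740 required, 9,654,740 in favor — approved.
Class III: 2/3 of 2673015 = 1782010; 1,782,010 required, 1,782,040 in favor — approved.

Approved — every class gave the required vote.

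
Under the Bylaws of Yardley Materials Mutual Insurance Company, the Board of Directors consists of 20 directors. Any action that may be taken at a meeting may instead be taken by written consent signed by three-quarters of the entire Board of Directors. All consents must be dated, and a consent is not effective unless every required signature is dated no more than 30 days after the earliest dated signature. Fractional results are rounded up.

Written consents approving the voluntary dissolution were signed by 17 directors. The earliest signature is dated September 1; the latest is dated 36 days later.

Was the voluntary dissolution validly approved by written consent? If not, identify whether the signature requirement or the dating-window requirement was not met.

Not effective — dating-window requirement not satisfied.

Signatures required: three-quarters of 20 — 3/4 of 20 = 15, so 15 needed; 17 signed. Sufficient.
Dating window: the latest signature is 36 days after the earliest; the limit is 30 days. Outside the window.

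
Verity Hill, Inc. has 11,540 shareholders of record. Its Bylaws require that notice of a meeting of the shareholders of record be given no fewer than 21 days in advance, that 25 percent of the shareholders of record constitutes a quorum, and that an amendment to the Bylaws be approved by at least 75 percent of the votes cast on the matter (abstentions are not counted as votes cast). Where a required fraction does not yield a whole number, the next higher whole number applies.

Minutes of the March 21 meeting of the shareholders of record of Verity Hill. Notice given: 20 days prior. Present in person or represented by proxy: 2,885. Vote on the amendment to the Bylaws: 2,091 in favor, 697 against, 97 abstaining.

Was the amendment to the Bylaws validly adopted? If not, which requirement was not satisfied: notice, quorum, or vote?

Invalid — notice requirement not satisfied.

Notice: 20 days given; 21 required. Not satisfied.
Quorum: 25% of 11,540 = 2,885; 2,885 present. Satisfied.
Vote: requires three-fourths of the votes cast (2,885 − 97 abstaining = 2,788); 3/4 of 2788 = 2091, so 2,091 needed; 2,091 in favor. Satisfied.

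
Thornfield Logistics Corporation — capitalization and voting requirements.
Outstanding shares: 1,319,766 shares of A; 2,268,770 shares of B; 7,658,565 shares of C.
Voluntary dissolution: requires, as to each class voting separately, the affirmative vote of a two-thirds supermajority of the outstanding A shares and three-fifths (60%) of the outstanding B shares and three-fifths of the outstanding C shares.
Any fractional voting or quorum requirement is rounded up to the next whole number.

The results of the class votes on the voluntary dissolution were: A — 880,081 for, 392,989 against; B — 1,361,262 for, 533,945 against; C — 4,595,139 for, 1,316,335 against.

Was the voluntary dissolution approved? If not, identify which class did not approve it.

A: 2/3 of 1319766 = 879844; 879,844 required, 880,081 in favor — approved.
B: 3/5 of 2268770 = 1361262; 1,361,262 required, 1,361,262 in favor — approved.
C: 3/5 of 7658565 = 4595139; 4,595,139 required, 4,595,139 in favor — approved.

Approved — every class gave the required vote.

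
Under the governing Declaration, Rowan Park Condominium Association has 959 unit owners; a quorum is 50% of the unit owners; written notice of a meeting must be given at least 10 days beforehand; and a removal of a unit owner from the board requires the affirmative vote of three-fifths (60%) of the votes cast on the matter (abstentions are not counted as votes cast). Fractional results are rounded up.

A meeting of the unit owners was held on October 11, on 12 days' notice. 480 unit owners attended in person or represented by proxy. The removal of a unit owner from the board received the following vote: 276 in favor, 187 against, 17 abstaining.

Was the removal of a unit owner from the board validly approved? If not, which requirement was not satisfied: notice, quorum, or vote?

Notice: 12 days given; 10 required. Satisfied.
Quorum: 50% of 959 = 479.50, rounded up to 480; 480 present. Satisfied.
Vote: requires three-fifths of the votes cast (480 − 17 abstaining = 463); 3/5 of 463 = 277.80, rounded up to 278, so 278 needed; 276 in favor. Not satisfied.

Invalid — vote requirement not satisfied.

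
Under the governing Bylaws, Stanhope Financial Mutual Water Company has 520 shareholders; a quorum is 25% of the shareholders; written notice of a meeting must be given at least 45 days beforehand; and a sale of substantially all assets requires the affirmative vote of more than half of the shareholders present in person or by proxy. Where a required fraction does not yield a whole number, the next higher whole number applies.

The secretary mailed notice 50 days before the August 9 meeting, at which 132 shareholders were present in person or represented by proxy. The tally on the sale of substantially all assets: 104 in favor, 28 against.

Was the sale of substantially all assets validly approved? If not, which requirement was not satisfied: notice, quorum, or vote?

Notice: 50 days given; 45 required. Satisfied.
Quorum: 25% of 520 = 130; 132 present. Satisfied.
Vote: requires a majority of those present (132); a majority of 132 is 67, so 67 needed; 104 in favor. Satisfied.

Valid — all requirements satisfied.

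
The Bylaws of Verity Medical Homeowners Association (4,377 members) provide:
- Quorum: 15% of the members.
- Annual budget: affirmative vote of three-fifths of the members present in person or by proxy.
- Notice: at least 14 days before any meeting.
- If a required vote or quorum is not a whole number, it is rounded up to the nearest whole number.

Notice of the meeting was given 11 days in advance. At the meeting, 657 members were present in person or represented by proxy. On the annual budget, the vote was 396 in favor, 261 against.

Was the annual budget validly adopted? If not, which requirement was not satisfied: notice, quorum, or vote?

Invalid — notice requirement not satisfied.

Notice: 11 days given; 14 required. Not satisfied.
Quorum: 15% of 4,377 = 656.55, rounded up to 657; 657 present. Satisfied.
Vote: requires three-fifths of those present (657); 3/5 of 657 = 394.20, rounded up to 395, so 395 needed; 396 in favor. Satisfied.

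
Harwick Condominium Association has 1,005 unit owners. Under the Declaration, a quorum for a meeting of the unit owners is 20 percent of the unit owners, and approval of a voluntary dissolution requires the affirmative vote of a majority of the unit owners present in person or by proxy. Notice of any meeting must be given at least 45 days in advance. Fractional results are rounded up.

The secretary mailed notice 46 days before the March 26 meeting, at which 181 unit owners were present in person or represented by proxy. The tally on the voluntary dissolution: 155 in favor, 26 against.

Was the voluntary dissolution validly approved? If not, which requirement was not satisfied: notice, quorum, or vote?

Invalid — quorum requirement not satisfied.

Notice: 46 days given; 45 required. Satisfied.
Quorum: 20% of 1,005 = 201; 181 present. Not satisfied.
Vote: requires a majority of those present (181); a majority of 181 is 91, so 91 needed; 155 in favor. Satisfied.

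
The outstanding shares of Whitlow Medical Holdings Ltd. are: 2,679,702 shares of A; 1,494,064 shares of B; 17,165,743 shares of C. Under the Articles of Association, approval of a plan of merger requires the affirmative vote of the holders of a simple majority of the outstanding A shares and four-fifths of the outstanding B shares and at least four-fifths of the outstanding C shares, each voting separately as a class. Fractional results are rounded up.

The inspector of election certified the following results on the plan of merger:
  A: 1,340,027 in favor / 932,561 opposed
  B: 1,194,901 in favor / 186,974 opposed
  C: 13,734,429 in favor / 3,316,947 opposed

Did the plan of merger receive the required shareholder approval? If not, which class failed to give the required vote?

A: a majority of 2679702 is 1339852; 1,339,852 required, 1,340,027 in favor — approved.
B: 4/5 of 1494064 = 1195251.20, rounded up to 1195252; 1,195,252 required, 1,194,901 in favor — not approved.
C: 4/5 of 17165743 = 13732594.40, rounded up to 13732595; 13,732,595 required, 13,734,429 in favor — approved.

Not approved — the B shares did not give the required vote.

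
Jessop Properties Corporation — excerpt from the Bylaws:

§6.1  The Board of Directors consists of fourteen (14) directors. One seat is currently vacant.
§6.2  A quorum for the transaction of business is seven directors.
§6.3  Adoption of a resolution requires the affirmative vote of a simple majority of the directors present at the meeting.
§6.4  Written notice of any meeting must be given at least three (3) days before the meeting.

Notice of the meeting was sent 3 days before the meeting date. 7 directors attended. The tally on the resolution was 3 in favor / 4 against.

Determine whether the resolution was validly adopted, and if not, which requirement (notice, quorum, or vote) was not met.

Notice: 3 days given; 3 required (3 ≥ 3). Satisfied.
Quorum: 7 present; quorum is 7. Satisfied.
Vote: the resolution requires a majority of the directors present (7). A majority of 7 is 4, so 4 affirmative votes are needed; 3 voted in favor. Not satisfied.

Invalid — vote requirement not satisfied.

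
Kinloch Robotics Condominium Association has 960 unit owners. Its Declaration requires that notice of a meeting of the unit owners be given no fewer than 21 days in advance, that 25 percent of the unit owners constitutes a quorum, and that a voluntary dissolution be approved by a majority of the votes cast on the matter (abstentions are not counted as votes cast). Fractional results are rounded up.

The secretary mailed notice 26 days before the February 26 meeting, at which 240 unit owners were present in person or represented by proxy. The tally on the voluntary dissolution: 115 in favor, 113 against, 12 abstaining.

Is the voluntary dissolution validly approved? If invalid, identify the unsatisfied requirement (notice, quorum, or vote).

Valid — all requirements satisfied.

Notice: 26 days given; 21 required. Satisfied.
Quorum: 25% of 960 = 240; 240 present. Satisfied.
Vote: requires a majority of the votes cast (240 − 12 abstaining = 228); a majority of 228 is 115, so 115 needed; 115 in favor. Satisfied.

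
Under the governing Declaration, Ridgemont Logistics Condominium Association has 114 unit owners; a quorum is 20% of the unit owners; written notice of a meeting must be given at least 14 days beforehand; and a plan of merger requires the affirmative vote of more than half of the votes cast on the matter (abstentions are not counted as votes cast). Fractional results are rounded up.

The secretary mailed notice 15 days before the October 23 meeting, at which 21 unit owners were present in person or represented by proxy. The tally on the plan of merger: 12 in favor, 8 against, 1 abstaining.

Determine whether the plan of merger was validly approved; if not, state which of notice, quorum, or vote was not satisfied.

Invalid — quorum requirement not satisfied.

Notice: 15 days given; 14 required. Satisfied.
Quorum: 20% of 114 = 22.80, rounded up to 23; 21 present. Not satisfied.
Vote: requires a majority of the votes cast (21 − 1 abstaining = 20); a majority of 20 is 11, so 11 needed; 12 in favor. Satisfied.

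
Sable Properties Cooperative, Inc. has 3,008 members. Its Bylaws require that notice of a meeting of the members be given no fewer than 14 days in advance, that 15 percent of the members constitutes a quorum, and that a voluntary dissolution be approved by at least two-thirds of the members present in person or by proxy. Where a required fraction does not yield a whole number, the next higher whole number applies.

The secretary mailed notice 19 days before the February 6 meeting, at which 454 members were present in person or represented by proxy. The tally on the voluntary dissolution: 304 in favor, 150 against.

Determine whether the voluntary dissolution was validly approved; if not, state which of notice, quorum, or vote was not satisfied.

Valid — all requirements satisfied.

Notice: 19 days given; 14 required. Satisfied.
Quorum: 15% of 3,008 = 451.20, rounded up to 452; 454 present. Satisfied.
Vote: requires two-thirds of those present (454); 2/3 of 454 = 302.67, rounded up to 303, so 303 needed; 304 in favor. Satisfied.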